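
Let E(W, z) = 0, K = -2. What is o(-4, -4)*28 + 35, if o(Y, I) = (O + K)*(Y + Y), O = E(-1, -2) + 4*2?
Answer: -1309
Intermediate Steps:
O = 8 (O = 0 + 4*2 = 0 + 8 = 8)
o(Y, I) = 12*Y (o(Y, I) = (8 - 2)*(Y + Y) = 6*(2*Y) = 12*Y)
o(-4, -4)*28 + 35 = (12*(-4))*28 + 35 = -48*28 + 35 = -1344 + 35 = -1309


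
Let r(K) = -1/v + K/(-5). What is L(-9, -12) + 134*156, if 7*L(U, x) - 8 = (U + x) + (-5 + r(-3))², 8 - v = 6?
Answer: 14633901/700 ≈ 20906.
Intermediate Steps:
v = 2 (v = 8 - 1*6 = 8 - 6 = 2)
r(K) = -½ - K/5 (r(K) = -1/2 + K/(-5) = -1*½ + K*(-⅕) = -½ - K/5)
L(U, x) = 3201/700 + U/7 + x/7 (L(U, x) = 8/7 + ((U + x) + (-5 + (-½ - ⅕*(-3)))²)/7 = 8/7 + ((U + x) + (-5 + (-½ + ⅗))²)/7 = 8/7 + ((U + x) + (-5 + ⅒)²)/7 = 8/7 + ((U + x) + (-49/10)²)/7 = 8/7 + ((U + x) + 2401/100)/7 = 8/7 + (2401/100 + U + x)/7 = 8/7 + (343/100 + U/7 + x/7) = 3201/700 + U/7 + x/7)
L(-9, -12) + 134*156 = (3201/700 + (⅐)*(-9) + (⅐)*(-12)) + 134*156 = (3201/700 - 9/7 - 12/7) + 20904 = 1101/700 + 20904 = 14633901/700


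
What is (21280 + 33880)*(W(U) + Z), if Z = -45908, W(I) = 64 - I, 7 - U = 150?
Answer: -2520867160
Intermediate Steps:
U = -143 (U = 7 - 1*150 = 7 - 150 = -143)
(21280 + 33880)*(W(U) + Z) = (21280 + 33880)*((64 - 1*(-143)) - 45908) = 55160*((64 + 143) - 45908) = 55160*(207 - 45908) = 55160*(-45701) = -2520867160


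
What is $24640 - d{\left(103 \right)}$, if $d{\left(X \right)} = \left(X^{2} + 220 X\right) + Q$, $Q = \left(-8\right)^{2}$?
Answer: $-8693$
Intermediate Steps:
$Q = 64$
$d{\left(X \right)} = 64 + X^{2} + 220 X$ ($d{\left(X \right)} = \left(X^{2} + 220 X\right) + 64 = 64 + X^{2} + 220 X$)
$24640 - d{\left(103 \right)} = 24640 - \left(64 + 103^{2} + 220 \cdot 103\right) = 24640 - \left(64 + 10609 + 22660\right) = 24640 - 33333 = -8693$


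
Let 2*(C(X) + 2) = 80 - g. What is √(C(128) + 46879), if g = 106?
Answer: 4*√2929 ≈ 216.48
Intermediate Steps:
C(X) = -15 (C(X) = -2 + (80 - 1*106)/2 = -2 + (80 - 106)/2 = -2 + (½)*(-26) = -2 - 13 = -15)
√(C(128) + 46879) = √(-15 + 46879) = √46864 = 4*√2929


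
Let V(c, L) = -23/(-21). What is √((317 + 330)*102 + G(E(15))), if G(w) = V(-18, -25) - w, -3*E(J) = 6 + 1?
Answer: √3233874/7 ≈ 256.90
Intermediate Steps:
E(J) = -7/3 (E(J) = -(6 + 1)/3 = -⅓*7 = -7/3)
V(c, L) = 23/21 (V(c, L) = -23*(-1/21) = 23/21)
G(w) = 23/21 - w
√((317 + 330)*102 + G(E(15))) = √((317 + 330)*102 + (23/21 - 1*(-7/3))) = √(647*102 + (23/21 + 7/3)) = √(65994 + 24/7) = √(461982/7) = √3233874/7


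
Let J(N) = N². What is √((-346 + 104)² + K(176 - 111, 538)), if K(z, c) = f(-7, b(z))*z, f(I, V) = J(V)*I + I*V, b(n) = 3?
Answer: 4*√3319 ≈ 230.44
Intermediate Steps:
f(I, V) = I*V + I*V² (f(I, V) = V²*I + I*V = I*V² + I*V = I*V + I*V²)
K(z, c) = -84*z (K(z, c) = (-7*3*(1 + 3))*z = (-7*3*4)*z = -84*z)
√((-346 + 104)² + K(176 - 111, 538)) = √((-346 + 104)² - 84*(176 - 111)) = √((-242)² - 84*65) = √(58564 - 5460) = √53104 = 4*√3319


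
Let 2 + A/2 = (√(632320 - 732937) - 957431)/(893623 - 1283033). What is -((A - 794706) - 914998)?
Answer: 332887738709/194705 + I*√100617/194705 ≈ 1.7097e+6 + 0.0016291*I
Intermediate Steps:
A = 178611/194705 - I*√100617/194705 (A = -4 + 2*((√(632320 - 732937) - 957431)/(893623 - 1283033)) = -4 + 2*((√(-100617) - 957431)/(-389410)) = -4 + 2*((I*√100617 - 957431)*(-1/389410)) = -4 + 2*((-957431 + I*√100617)*(-1/389410)) = -4 + 2*(957431/389410 - I*√100617/389410) = -4 + (957431/194705 - I*√100617/194705) = 178611/194705 - I*√100617/194705 ≈ 0.91734 - 0.0016291*I)
-((A - 794706) - 914998) = -(((178611/194705 - I*√100617/194705) - 794706) - 914998) = -((-154733053119/194705 - I*√100617/194705) - 914998) = -(-332887738709/194705 - I*√100617/194705) = 332887738709/194705 + I*√100617/194705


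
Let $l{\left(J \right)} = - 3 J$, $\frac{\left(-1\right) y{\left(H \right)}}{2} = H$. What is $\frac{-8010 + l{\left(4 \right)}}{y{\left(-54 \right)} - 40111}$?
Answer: $\frac{8022}{40003} \approx 0.20054$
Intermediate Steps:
$y{\left(H \right)} = - 2 H$
$\frac{-8010 + l{\left(4 \right)}}{y{\left(-54 \right)} - 40111} = \frac{-8010 - 12}{\left(-2\right) \left(-54\right) - 40111} = \frac{-8010 - 12}{108 - 40111} = - \frac{8022}{-40003} = \left(-8022\right) \left(- \frac{1}{40003}\right) = \frac{8022}{40003}$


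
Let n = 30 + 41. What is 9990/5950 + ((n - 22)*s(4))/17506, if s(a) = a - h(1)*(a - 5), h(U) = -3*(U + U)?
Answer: 8715092/5208035 ≈ 1.6734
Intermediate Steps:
h(U) = -6*U
n = 71
s(a) = -30 + 7*a (s(a) = a - (-6*1)*(a - 5) = a - (-6)*(-5 + a) = a - (30 - 6*a) = a + (-30 + 6*a) = -30 + 7*a)
9990/5950 + ((n - 22)*s(4))/17506 = 9990/5950 + ((71 - 22)*(-30 + 7*4))/17506 = 9990*(1/5950) + (49*(-30 + 28))*(1/17506) = 999/595 + (49*(-2))*(1/17506) = 999/595 - 98*1/17506 = 999/595 - 49/8753 = 8715092/5208035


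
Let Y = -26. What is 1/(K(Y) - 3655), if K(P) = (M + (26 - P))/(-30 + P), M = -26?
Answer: -28/102353 ≈ -0.00027356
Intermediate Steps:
K(P) = -P/(-30 + P) (K(P) = (-26 + (26 - P))/(-30 + P) = (-P)/(-30 + P) = -P/(-30 + P))
1/(K(Y) - 3655) = 1/(-1*(-26)/(-30 - 26) - 3655) = 1/(-1*(-26)/(-56) - 3655) = 1/(-1*(-26)*(-1/56) - 3655) = 1/(-13/28 - 3655) = 1/(-102353/28) = -28/102353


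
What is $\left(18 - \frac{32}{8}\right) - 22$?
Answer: $-8$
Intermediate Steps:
$\left(18 - \frac{32}{8}\right) - 22 = \left(18 - 4\right) - 22 = 14 - 22 = -8$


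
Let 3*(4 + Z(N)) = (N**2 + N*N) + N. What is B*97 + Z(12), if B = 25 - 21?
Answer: 484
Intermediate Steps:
B = 4
Z(N) = -4 + N/3 + 2*N**2/3 (Z(N) = -4 + ((N**2 + N*N) + N)/3 = -4 + ((N**2 + N**2) + N)/3 = -4 + (2*N**2 + N)/3 = -4 + (N + 2*N**2)/3 = -4 + (N/3 + 2*N**2/3) = -4 + N/3 + 2*N**2/3)
B*97 + Z(12) = 4*97 + (-4 + (1/3)*12 + (2/3)*12**2) = 388 + (-4 + 4 + (2/3)*144) = 388 + (-4 + 4 + 96) = 388 + 96 = 484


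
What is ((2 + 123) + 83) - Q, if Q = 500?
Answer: -292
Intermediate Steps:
((2 + 123) + 83) - Q = ((2 + 123) + 83) - 1*500 = (125 + 83) - 500 = 208 - 500 = -292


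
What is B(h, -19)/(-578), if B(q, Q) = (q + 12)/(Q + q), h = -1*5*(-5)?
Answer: -37/3468 ≈ -0.010669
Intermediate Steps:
h = 25 (h = -5*(-5) = 25)
B(q, Q) = (12 + q)/(Q + q)
B(h, -19)/(-578) = ((12 + 25)/(-19 + 25))/(-578) = (37/6)*(-1/578) = -37/3468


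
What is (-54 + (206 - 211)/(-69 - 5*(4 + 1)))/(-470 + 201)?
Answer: 5071/25286 ≈ 0.20055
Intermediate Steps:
(-54 + (206 - 211)/(-69 - 5*(4 + 1)))/(-470 + 201) = (-54 - 5/(-69 - 5*5))/(-269) = (-54 - 5/(-69 - 25))*(-1/269) = (-54 - 5/(-94))*(-1/269) = (-54 - 5*(-1/94))*(-1/269) = (-54 + 5/94)*(-1/269) = -5071/94*(-1/269) = 5071/25286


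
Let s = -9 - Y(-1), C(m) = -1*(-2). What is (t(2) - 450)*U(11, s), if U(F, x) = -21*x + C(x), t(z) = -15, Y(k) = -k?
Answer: -98580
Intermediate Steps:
C(m) = 2
s = -10 (s = -9 - (-1)*(-1) = -9 - 1*1 = -9 - 1 = -10)
U(F, x) = 2 - 21*x (U(F, x) = -21*x + 2 = 2 - 21*x)
(t(2) - 450)*U(11, s) = (-15 - 450)*(2 - 21*(-10)) = -465*(2 + 210) = -465*212 = -98580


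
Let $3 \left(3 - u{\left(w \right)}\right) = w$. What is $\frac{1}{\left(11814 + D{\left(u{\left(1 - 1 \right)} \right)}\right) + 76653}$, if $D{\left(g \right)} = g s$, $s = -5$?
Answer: $\frac{1}{88452} \approx 1.1306 \cdot 10^{-5}$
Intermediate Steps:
$u{\left(w \right)} = 3 - \frac{w}{3}$
$D{\left(g \right)} = - 5 g$ ($D{\left(g \right)} = g \left(-5\right) = - 5 g$)
$\frac{1}{\left(11814 + D{\left(u{\left(1 - 1 \right)} \right)}\right) + 76653} = \frac{1}{\left(11814 - 5 \left(3 - \frac{1 - 1}{3}\right)\right) + 76653} = \frac{1}{\left(11814 - 5 \left(3 - 0\right)\right) + 76653} = \frac{1}{\left(11814 - 5 \left(3 + 0\right)\right) + 76653} = \frac{1}{\left(11814 - 15\right) + 76653} = \frac{1}{11799 + 76653} = \frac{1}{88452}$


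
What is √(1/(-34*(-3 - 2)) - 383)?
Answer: I*√11068530/170 ≈ 19.57*I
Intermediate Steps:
√(1/(-34*(-3 - 2)) - 383) = √(1/(-34*(-5)) - 383) = √(1/170 - 383) = √(-65109/170) = I*√11068530/170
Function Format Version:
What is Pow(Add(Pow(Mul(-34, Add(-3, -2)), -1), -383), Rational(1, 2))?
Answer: Mul(Rational(1, 170), I, Pow(11068530, Rational(1, 2))) ≈ Mul(19.570, I)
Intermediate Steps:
Pow(Add(Pow(Mul(-34, Add(-3, -2)), -1), -383), Rational(1, 2)) = Pow(Add(Pow(Mul(-34, -5), -1), -383), Rational(1, 2)) = Pow(Add(Pow(170, -1), -383), Rational(1, 2)) = Pow(Add(Rational(1, 170), -383), Rational(1, 2)) = Pow(Rational(-65109, 170), Rational(1, 2)) = Mul(Rational(1, 170), I, Pow(11068530, Rational(1, 2)))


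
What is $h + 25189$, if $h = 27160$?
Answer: $52349$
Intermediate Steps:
$h + 25189 = 27160 + 25189 = 52349$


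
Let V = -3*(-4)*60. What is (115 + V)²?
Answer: 697225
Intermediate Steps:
V = 720 (V = 12*60 = 720)
(115 + V)² = (115 + 720)² = 835² = 697225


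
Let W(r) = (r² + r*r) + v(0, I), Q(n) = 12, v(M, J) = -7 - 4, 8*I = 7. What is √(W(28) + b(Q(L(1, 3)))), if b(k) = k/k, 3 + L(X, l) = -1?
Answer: √1558 ≈ 39.471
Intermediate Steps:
I = 7/8 (I = (⅛)*7 = 7/8 ≈ 0.87500)
v(M, J) = -11
L(X, l) = -4 (L(X, l) = -3 - 1 = -4)
W(r) = -11 + 2*r² (W(r) = (r² + r*r) - 11 = (r² + r²) - 11 = 2*r² - 11 = -11 + 2*r²)
b(k) = 1
√(W(28) + b(Q(L(1, 3)))) = √((-11 + 2*28²) + 1) = √((-11 + 2*784) + 1) = √((-11 + 1568) + 1) = √(1557 + 1) = √1558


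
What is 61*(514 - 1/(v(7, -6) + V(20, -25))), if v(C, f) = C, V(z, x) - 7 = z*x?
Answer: 15238105/486 ≈ 31354.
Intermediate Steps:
V(z, x) = 7 + x*z (V(z, x) = 7 + z*x = 7 + x*z)
61*(514 - 1/(v(7, -6) + V(20, -25))) = 61*(514 - 1/(7 + (7 - 25*20))) = 61*(514 - 1/(7 + (7 - 500))) = 61*(514 - 1/(7 - 493)) = 61*(514 - 1/(-486)) = 61*(514 - 1*(-1/486)) = 61*(514 + 1/486) = 61*(249805/486) = 15238105/486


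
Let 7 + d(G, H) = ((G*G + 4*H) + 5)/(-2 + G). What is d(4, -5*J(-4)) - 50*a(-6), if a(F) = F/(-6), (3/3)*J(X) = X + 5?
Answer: -113/2 ≈ -56.500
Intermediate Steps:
J(X) = 5 + X (J(X) = X + 5 = 5 + X)
a(F) = -F/6 (a(F) = F*(-1/6) = -F/6)
d(G, H) = -7 + (5 + G**2 + 4*H)/(-2 + G) (d(G, H) = -7 + ((G*G + 4*H) + 5)/(-2 + G) = -7 + ((G**2 + 4*H) + 5)/(-2 + G) = -7 + (5 + G**2 + 4*H)/(-2 + G))
d(4, -5*J(-4)) - 50*a(-6) = (19 + 4**2 - 7*4 + 4*(-5*(5 - 4)))/(-2 + 4) - (-25)*(-6)/3 = (19 + 16 - 28 + 4*(-5*1))/2 - 50*1 = (19 + 16 - 28 + 4*(-5))/2 - 50 = (19 + 16 - 28 - 20)/2 - 50 = (1/2)*(-13) - 50 = -13/2 - 50 = -113/2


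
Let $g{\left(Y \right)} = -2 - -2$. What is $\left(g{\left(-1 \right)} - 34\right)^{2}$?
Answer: $1156$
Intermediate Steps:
$g{\left(Y \right)} = 0$ ($g{\left(Y \right)} = -2 + 2 = 0$)
$\left(g{\left(-1 \right)} - 34\right)^{2} = \left(0 - 34\right)^{2} = \left(-34\right)^{2} = 1156$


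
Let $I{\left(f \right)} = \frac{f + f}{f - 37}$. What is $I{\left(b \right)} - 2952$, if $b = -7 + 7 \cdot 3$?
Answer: $- \frac{67924}{23} \approx -2953.2$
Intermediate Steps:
$b = 14$ ($b = -7 + 21 = 14$)
$I{\left(f \right)} = \frac{2 f}{-37 + f}$
$I{\left(b \right)} - 2952 = 2 \cdot 14 \frac{1}{-37 + 14} - 2952 = 2 \cdot 14 \frac{1}{-23} - 2952 = 2 \cdot 14 \left(- \frac{1}{23}\right) - 2952 = - \frac{28}{23} - 2952 = - \frac{67924}{23}$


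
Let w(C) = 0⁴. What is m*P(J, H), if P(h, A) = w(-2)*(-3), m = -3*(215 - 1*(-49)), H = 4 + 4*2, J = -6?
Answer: 0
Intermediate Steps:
H = 12 (H = 4 + 8 = 12)
w(C) = 0
m = -792 (m = -3*(215 + 49) = -3*264 = -792)
P(h, A) = 0 (P(h, A) = 0*(-3) = 0)
m*P(J, H) = -792*0 = 0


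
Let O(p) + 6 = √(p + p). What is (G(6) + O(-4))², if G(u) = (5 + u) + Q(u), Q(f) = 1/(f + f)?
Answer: 2569/144 + 61*I*√2/3 ≈ 17.84 + 28.756*I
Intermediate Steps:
Q(f) = 1/(2*f)
O(p) = -6 + √2*√p (O(p) = -6 + √(p + p) = -6 + √(2*p) = -6 + √2*√p)
G(u) = 5 + u + 1/(2*u) (G(u) = (5 + u) + 1/(2*u) = 5 + u + 1/(2*u))
(G(6) + O(-4))² = ((5 + 6 + (½)/6) + (-6 + √2*√(-4)))² = ((5 + 6 + (½)*(⅙)) + (-6 + √2*(2*I)))² = ((5 + 6 + 1/12) + (-6 + 2*I*√2))² = (133/12 + (-6 + 2*I*√2))² = (61/12 + 2*I*√2)²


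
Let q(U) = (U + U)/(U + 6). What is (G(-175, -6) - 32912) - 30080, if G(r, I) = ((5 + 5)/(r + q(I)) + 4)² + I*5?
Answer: nan ≈ nan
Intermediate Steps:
q(U) = 2*U/(6 + U) (q(U) = (2*U)/(6 + U) = 2*U/(6 + U))
G(r, I) = (4 + 10/(r + 2*I/(6 + I)))² + 5*I (G(r, I) = ((5 + 5)/(r + 2*I/(6 + I)) + 4)² + I*5 = (10/(r + 2*I/(6 + I)) + 4)² + 5*I = (4 + 10/(r + 2*I/(6 + I)))² + 5*I)
(G(-175, -6) - 32912) - 30080 = ((5*(-6) + 4*(30 + 9*(-6) + 12*(-175) + 2*(-6)*(-175))²/(2*(-6) + 6*(-175) - 6*(-175))²) - 32912) - 30080 = ((-30 + 4*(30 - 54 - 2100 + 2100)²/(-12 - 1050 + 1050)²) - 32912) - 30080 = ((-30 + 4*(-24)²/(-12)²) - 32912) - 30080 = ((-30 + 4*(1/144)*576) - 32912) - 30080 = ((-30 + 16) - 32912) - 30080 = (-14 - 32912) - 30080 = -32926 - 30080 = -63006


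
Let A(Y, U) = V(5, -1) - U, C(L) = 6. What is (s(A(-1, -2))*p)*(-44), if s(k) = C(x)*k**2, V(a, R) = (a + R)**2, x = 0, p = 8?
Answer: -684288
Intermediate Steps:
V(a, R) = (R + a)**2
A(Y, U) = 16 - U (A(Y, U) = (-1 + 5)**2 - U = 4**2 - U = 16 - U)
s(k) = 6*k**2
(s(A(-1, -2))*p)*(-44) = ((6*(16 - 1*(-2))**2)*8)*(-44) = ((6*(16 + 2)**2)*8)*(-44) = ((6*18**2)*8)*(-44) = ((6*324)*8)*(-44) = (1944*8)*(-44) = 15552*(-44) = -684288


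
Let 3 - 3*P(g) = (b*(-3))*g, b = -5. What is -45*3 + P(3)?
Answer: -149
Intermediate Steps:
P(g) = 1 - 5*g (P(g) = 1 - (-5*(-3))*g/3 = 1 - 5*g)
-45*3 + P(3) = -45*3 + (1 - 5*3) = -135 + (1 - 15) = -135 - 14 = -149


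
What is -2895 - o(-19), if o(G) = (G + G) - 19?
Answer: -2838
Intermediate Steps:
o(G) = -19 + 2*G (o(G) = 2*G - 19 = -19 + 2*G)
-2895 - o(-19) = -2895 - (-19 + 2*(-19)) = -2895 - (-19 - 38) = -2895 - 1*(-57) = -2895 + 57 = -2838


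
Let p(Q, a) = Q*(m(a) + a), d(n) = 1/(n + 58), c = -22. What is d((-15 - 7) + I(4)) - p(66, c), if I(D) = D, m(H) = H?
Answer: 116161/40 ≈ 2904.0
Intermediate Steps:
d(n) = 1/(58 + n)
p(Q, a) = 2*Q*a (p(Q, a) = Q*(a + a) = Q*(2*a) = 2*Q*a)
d((-15 - 7) + I(4)) - p(66, c) = 1/(58 + ((-15 - 7) + 4)) - 2*66*(-22) = 1/(58 + (-22 + 4)) - 1*(-2904) = 1/(58 - 18) + 2904 = 1/40 + 2904 = 116161/40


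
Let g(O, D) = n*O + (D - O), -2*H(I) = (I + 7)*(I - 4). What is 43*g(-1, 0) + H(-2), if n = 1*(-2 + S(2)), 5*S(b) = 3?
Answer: 591/5 ≈ 118.20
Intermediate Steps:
S(b) = 3/5 (S(b) = (1/5)*3 = 3/5)
H(I) = -(-4 + I)*(7 + I)/2 (H(I) = -(I + 7)*(I - 4)/2 = -(7 + I)*(-4 + I)/2 = -(-4 + I)*(7 + I)/2)
n = -7/5 (n = 1*(-2 + 3/5) = 1*(-7/5) = -7/5 ≈ -1.4000)
g(O, D) = D - 12*O/5 (g(O, D) = -7*O/5 + (D - O) = D - 12*O/5)
43*g(-1, 0) + H(-2) = 43*(0 - 12/5*(-1)) + (14 - 3/2*(-2) - 1/2*(-2)**2) = 43*(0 + 12/5) + (14 + 3 - 1/2*4) = 43*(12/5) + (14 + 3 - 2) = 516/5 + 15 = 591/5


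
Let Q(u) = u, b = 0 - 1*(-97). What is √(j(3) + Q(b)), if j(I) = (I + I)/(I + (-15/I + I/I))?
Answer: √91 ≈ 9.5394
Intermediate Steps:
j(I) = 2*I/(1 + I - 15/I) (j(I) = (2*I)/(I + (-15/I + 1)) = (2*I)/(I + (1 - 15/I)) = (2*I)/(1 + I - 15/I) = 2*I/(1 + I - 15/I))
b = 97 (b = 0 + 97 = 97)
√(j(3) + Q(b)) = √(2*3²/(-15 + 3 + 3²) + 97) = √(2*9/(-15 + 3 + 9) + 97) = √(2*9/(-3) + 97) = √(2*9*(-⅓) + 97) = √(-6 + 97) = √91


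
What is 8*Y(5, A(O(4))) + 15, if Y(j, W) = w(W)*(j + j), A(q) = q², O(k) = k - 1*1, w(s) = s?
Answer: 735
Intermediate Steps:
O(k) = -1 + k (O(k) = k - 1 = -1 + k)
Y(j, W) = 2*W*j (Y(j, W) = W*(j + j) = W*(2*j) = 2*W*j)
8*Y(5, A(O(4))) + 15 = 8*(2*(-1 + 4)²*5) + 15 = 8*(2*3²*5) + 15 = 8*(2*9*5) + 15 = 8*90 + 15 = 720 + 15 = 735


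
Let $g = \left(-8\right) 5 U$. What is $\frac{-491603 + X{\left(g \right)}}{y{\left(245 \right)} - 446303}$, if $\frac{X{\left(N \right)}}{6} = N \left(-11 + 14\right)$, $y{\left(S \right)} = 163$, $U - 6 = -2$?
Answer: $\frac{494483}{446140} \approx 1.1084$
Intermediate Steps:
$U = 4$ ($U = 6 - 2 = 4$)
$g = -160$ ($g = \left(-8\right) 5 \cdot 4 = \left(-40\right) 4 = -160$)
$X{\left(N \right)} = 18 N$ ($X{\left(N \right)} = 6 N \left(-11 + 14\right) = 6 N 3 = 6 \cdot 3 N = 18 N$)
$\frac{-491603 + X{\left(g \right)}}{y{\left(245 \right)} - 446303} = \frac{-491603 + 18 \left(-160\right)}{163 - 446303} = \frac{-491603 - 2880}{-446140} = \left(-494483\right) \left(- \frac{1}{446140}\right) = \frac{494483}{446140}$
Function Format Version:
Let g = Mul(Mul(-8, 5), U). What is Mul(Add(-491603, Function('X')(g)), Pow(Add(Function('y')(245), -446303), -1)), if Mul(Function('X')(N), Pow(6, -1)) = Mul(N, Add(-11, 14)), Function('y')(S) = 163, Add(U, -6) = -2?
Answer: Rational(494483, 446140) ≈ 1.1084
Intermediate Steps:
U = 4 (U = Add(6, -2) = 4)
g = -160 (g = Mul(Mul(-8, 5), 4) = Mul(-40, 4) = -160)
Function('X')(N) = Mul(18, N) (Function('X')(N) = Mul(6, Mul(N, Add(-11, 14))) = Mul(6, Mul(N, 3)) = Mul(6, Mul(3, N)) = Mul(18, N))
Mul(Add(-491603, Function('X')(g)), Pow(Add(Function('y')(245), -446303), -1)) = Mul(Add(-491603, Mul(18, -160)), Pow(Add(163, -446303), -1)) = Mul(Add(-491603, -2880), Pow(-446140, -1)) = Mul(-494483, Rational(-1, 446140)) = Rational(494483, 446140)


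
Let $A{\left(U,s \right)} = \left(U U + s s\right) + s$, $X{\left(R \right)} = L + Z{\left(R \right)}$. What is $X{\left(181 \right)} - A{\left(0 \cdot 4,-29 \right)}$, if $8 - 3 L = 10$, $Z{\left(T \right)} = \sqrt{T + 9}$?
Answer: $- \frac{2438}{3} + \sqrt{190} \approx -798.88$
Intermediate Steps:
$Z{\left(T \right)} = \sqrt{9 + T}$
$L = - \frac{2}{3}$ ($L = \frac{8}{3} - \frac{10}{3} = - \frac{2}{3} \approx -0.66667$)
$X{\left(R \right)} = - \frac{2}{3} + \sqrt{9 + R}$
$A{\left(U,s \right)} = s + U^{2} + s^{2}$ ($A{\left(U,s \right)} = \left(U^{2} + s^{2}\right) + s = s + U^{2} + s^{2}$)
$X{\left(181 \right)} - A{\left(0 \cdot 4,-29 \right)} = \left(- \frac{2}{3} + \sqrt{9 + 181}\right) - \left(-29 + \left(0 \cdot 4\right)^{2} + \left(-29\right)^{2}\right) = \left(- \frac{2}{3} + \sqrt{190}\right) - \left(-29 + 0^{2} + 841\right) = \left(- \frac{2}{3} + \sqrt{190}\right) - \left(-29 + 0 + 841\right) = \left(- \frac{2}{3} + \sqrt{190}\right) - 812 = - \frac{2438}{3} + \sqrt{190}$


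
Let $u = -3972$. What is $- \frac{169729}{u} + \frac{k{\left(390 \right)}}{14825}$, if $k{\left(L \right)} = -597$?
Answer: $\frac{2513861141}{58884900} \approx 42.691$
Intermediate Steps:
$- \frac{169729}{u} + \frac{k{\left(390 \right)}}{14825} = - \frac{169729}{-3972} - \frac{597}{14825} = \left(-169729\right) \left(- \frac{1}{3972}\right) - \frac{597}{14825} = \frac{169729}{3972} - \frac{597}{14825} = \frac{2513861141}{58884900}$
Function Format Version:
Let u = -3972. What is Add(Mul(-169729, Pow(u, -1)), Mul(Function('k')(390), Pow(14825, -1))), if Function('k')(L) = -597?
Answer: Rational(2513861141, 58884900) ≈ 42.691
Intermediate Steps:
Add(Mul(-169729, Pow(u, -1)), Mul(Function('k')(390), Pow(14825, -1))) = Add(Mul(-169729, Pow(-3972, -1)), Mul(-597, Pow(14825, -1))) = Add(Mul(-169729, Rational(-1, 3972)), Mul(-597, Rational(1, 14825))) = Add(Rational(169729, 3972), Rational(-597, 14825)) = Rational(2513861141, 58884900)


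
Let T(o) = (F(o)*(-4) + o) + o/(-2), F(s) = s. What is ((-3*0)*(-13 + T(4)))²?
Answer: 0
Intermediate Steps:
T(o) = -7*o/2 (T(o) = (o*(-4) + o) + o/(-2) = (-4*o + o) + o*(-½) = -3*o - o/2 = -7*o/2)
((-3*0)*(-13 + T(4)))² = ((-3*0)*(-13 - 7/2*4))² = (0*(-13 - 14))² = (0*(-27))² = 0² = 0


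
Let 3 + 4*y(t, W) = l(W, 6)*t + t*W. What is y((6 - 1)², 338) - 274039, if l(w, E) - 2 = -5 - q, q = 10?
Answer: -544017/2 ≈ -2.7201e+5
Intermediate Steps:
l(w, E) = -13 (l(w, E) = 2 + (-5 - 1*10) = 2 + (-5 - 10) = 2 - 15 = -13)
y(t, W) = -¾ - 13*t/4 + W*t/4 (y(t, W) = -¾ + (-13*t + t*W)/4 = -¾ + (-13*t + W*t)/4 = -¾ + (-13*t/4 + W*t/4) = -¾ - 13*t/4 + W*t/4)
y((6 - 1)², 338) - 274039 = (-¾ - 13*(6 - 1)²/4 + (¼)*338*(6 - 1)²) - 274039 = (-¾ - 13/4*5² + (¼)*338*5²) - 274039 = (-¾ - 13/4*25 + (¼)*338*25) - 274039 = (-¾ - 325/4 + 4225/2) - 274039 = 4061/2 - 274039 = -544017/2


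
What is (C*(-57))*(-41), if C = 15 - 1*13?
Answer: 4674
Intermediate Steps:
C = 2 (C = 15 - 13 = 2)
(C*(-57))*(-41) = (2*(-57))*(-41) = -114*(-41) = 4674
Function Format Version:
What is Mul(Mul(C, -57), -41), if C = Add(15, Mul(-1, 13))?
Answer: 4674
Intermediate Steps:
C = 2 (C = Add(15, -13) = 2)
Mul(Mul(C, -57), -41) = Mul(Mul(2, -57), -41) = Mul(-114, -41) = 4674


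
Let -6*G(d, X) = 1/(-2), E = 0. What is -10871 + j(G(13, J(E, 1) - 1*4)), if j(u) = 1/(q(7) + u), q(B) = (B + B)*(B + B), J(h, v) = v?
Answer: -25579451/2353 ≈ -10871.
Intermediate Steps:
G(d, X) = 1/12 (G(d, X) = -⅙/(-2) = -⅙*(-½) = 1/12)
q(B) = 4*B² (q(B) = (2*B)*(2*B) = 4*B²)
j(u) = 1/(196 + u) (j(u) = 1/(4*7² + u) = 1/(4*49 + u) = 1/(196 + u))
-10871 + j(G(13, J(E, 1) - 1*4)) = -10871 + 1/(196 + 1/12) = -10871 + 1/(2353/12) = -10871 + 12/2353 = -25579451/2353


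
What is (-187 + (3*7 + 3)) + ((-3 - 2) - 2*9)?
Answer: -186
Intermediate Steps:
(-187 + (3*7 + 3)) + ((-3 - 2) - 2*9) = (-187 + (21 + 3)) + (-5 - 18) = (-187 + 24) - 23 = -163 - 23 = -186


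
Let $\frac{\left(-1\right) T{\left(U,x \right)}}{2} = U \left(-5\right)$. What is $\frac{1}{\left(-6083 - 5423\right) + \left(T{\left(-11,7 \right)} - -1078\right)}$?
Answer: $- \frac{1}{10538} \approx -9.4895 \cdot 10^{-5}$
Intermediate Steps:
$T{\left(U,x \right)} = 10 U$ ($T{\left(U,x \right)} = - 2 U \left(-5\right) = - 2 \left(- 5 U\right) = 10 U$)
$\frac{1}{\left(-6083 - 5423\right) + \left(T{\left(-11,7 \right)} - -1078\right)} = \frac{1}{\left(-6083 - 5423\right) + \left(10 \left(-11\right) - -1078\right)} = \frac{1}{\left(-6083 - 5423\right) + \left(-110 + 1078\right)} = \frac{1}{-11506 + 968} = \frac{1}{-10538} = - \frac{1}{10538}$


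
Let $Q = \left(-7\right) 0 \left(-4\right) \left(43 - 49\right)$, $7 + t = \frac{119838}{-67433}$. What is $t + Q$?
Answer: $- \frac{591869}{67433} \approx -8.7771$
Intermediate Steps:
$t = - \frac{591869}{67433}$ ($t = -7 + \frac{119838}{-67433} = -7 + 119838 \left(- \frac{1}{67433}\right) = -7 - \frac{119838}{67433} = - \frac{591869}{67433} \approx -8.7771$)
$Q = 0$ ($Q = 0 \left(-4\right) \left(-6\right) = 0 \left(-6\right) = 0$)
$t + Q = - \frac{591869}{67433} + 0 = - \frac{591869}{67433}$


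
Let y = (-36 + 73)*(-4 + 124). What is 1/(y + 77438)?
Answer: 1/81878 ≈ 1.2213e-5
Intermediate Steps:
y = 4440 (y = 37*120 = 4440)
1/(y + 77438) = 1/(4440 + 77438) = 1/81878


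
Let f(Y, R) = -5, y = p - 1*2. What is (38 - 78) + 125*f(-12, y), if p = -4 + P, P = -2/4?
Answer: -665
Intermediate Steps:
P = -½ (P = -2*¼ = -½ ≈ -0.50000)
p = -9/2 (p = -4 - ½ = -9/2 ≈ -4.5000)
y = -13/2 (y = -9/2 - 1*2 = -9/2 - 2 = -13/2 ≈ -6.5000)
(38 - 78) + 125*f(-12, y) = (38 - 78) + 125*(-5) = -40 - 625 = -665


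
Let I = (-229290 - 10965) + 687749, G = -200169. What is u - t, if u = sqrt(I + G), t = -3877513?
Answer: 3877513 + 5*sqrt(9893) ≈ 3.8780e+6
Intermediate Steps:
I = 447494 (I = -240255 + 687749 = 447494)
u = 5*sqrt(9893) (u = sqrt(447494 - 200169) = sqrt(247325) = 5*sqrt(9893) ≈ 497.32)
u - t = 5*sqrt(9893) - 1*(-3877513) = 5*sqrt(9893) + 3877513 = 3877513 + 5*sqrt(9893)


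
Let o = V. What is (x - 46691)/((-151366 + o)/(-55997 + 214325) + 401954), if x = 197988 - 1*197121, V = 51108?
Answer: -3627611136/31820236327 ≈ -0.11400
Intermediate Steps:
x = 867 (x = 197988 - 197121 = 867)
o = 51108
(x - 46691)/((-151366 + o)/(-55997 + 214325) + 401954) = (867 - 46691)/((-151366 + 51108)/(-55997 + 214325) + 401954) = -45824/(-100258/158328 + 401954) = -45824/(-100258*1/158328 + 401954) = -45824/(-50129/79164 + 401954) = -45824/31820236327/79164 = -45824*79164/31820236327 = -3627611136/31820236327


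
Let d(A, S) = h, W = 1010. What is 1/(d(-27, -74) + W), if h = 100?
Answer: 1/1110 ≈ 0.00090090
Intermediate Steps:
d(A, S) = 100
1/(d(-27, -74) + W) = 1/(100 + 1010) = 1/1110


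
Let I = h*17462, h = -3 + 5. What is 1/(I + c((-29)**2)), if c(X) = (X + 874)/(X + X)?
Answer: 1682/58743883 ≈ 2.8633e-5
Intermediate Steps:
h = 2
I = 34924 (I = 2*17462 = 34924)
c(X) = (874 + X)/(2*X) (c(X) = (874 + X)/((2*X)) = (874 + X)*(1/(2*X)) = (874 + X)/(2*X))
1/(I + c((-29)**2)) = 1/(34924 + (874 + (-29)**2)/(2*((-29)**2))) = 1/(34924 + (1/2)*(874 + 841)/841) = 1/(34924 + (1/2)*(1/841)*1715) = 1/(34924 + 1715/1682) = 1/(58743883/1682) = 1682/58743883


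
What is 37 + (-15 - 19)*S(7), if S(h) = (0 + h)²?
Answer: -1629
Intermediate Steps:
S(h) = h²
37 + (-15 - 19)*S(7) = 37 + (-15 - 19)*7² = 37 - 34*49 = 37 - 1666 = -1629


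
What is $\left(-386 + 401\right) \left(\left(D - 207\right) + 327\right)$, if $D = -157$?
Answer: $-555$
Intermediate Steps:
$\left(-386 + 401\right) \left(\left(D - 207\right) + 327\right) = \left(-386 + 401\right) \left(\left(-157 - 207\right) + 327\right) = 15 \left(\left(-157 - 207\right) + 327\right) = 15 \left(-364 + 327\right) = 15 \left(-37\right) = -555$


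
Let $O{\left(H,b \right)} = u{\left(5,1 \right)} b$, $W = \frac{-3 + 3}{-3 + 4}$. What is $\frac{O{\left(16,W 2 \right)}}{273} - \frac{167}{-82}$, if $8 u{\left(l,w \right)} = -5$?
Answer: $\frac{167}{82} \approx 2.0366$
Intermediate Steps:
$u{\left(l,w \right)} = - \frac{5}{8}$ ($u{\left(l,w \right)} = \frac{1}{8} \left(-5\right) = - \frac{5}{8}$)
$W = 0$ ($W = \frac{0}{1} = 0 \cdot 1 = 0$)
$O{\left(H,b \right)} = - \frac{5 b}{8}$
$\frac{O{\left(16,W 2 \right)}}{273} - \frac{167}{-82} = \frac{\left(- \frac{5}{8}\right) 0 \cdot 2}{273} - \frac{167}{-82} = \left(- \frac{5}{8}\right) 0 \cdot \frac{1}{273} - - \frac{167}{82} = 0 \cdot \frac{1}{273} + \frac{167}{82} = 0 + \frac{167}{82} = \frac{167}{82}$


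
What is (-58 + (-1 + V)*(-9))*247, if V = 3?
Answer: -18772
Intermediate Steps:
(-58 + (-1 + V)*(-9))*247 = (-58 + (-1 + 3)*(-9))*247 = (-58 + 2*(-9))*247 = (-58 - 18)*247 = -76*247 = -18772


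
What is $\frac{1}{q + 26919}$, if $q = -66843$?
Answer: $- \frac{1}{39924} \approx -2.5048 \cdot 10^{-5}$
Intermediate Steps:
$\frac{1}{q + 26919} = \frac{1}{-66843 + 26919} = \frac{1}{-39924} = - \frac{1}{39924}$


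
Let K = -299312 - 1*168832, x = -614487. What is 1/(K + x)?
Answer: -1/1082631 ≈ -9.2368e-7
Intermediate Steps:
K = -468144 (K = -299312 - 168832 = -468144)
1/(K + x) = 1/(-468144 - 614487) = 1/(-1082631) = -1/1082631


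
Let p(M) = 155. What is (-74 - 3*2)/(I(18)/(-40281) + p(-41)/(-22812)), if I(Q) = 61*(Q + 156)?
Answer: 844956480/2854829 ≈ 295.97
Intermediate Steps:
I(Q) = 9516 + 61*Q (I(Q) = 61*(156 + Q) = 9516 + 61*Q)
(-74 - 3*2)/(I(18)/(-40281) + p(-41)/(-22812)) = (-74 - 3*2)/((9516 + 61*18)/(-40281) + 155/(-22812)) = (-74 - 6)/((9516 + 1098)*(-1/40281) + 155*(-1/22812)) = -80/(10614*(-1/40281) - 155/22812) = -80/(-122/463 - 155/22812) = -80/(-2854829/10561956) = -80*(-10561956/2854829) = 844956480/2854829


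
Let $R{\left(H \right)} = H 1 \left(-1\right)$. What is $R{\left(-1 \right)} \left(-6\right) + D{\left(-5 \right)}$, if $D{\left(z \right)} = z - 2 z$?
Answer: $-1$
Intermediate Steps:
$R{\left(H \right)} = - H$ ($R{\left(H \right)} = H \left(-1\right) = - H$)
$D{\left(z \right)} = - z$
$R{\left(-1 \right)} \left(-6\right) + D{\left(-5 \right)} = \left(-1\right) \left(-1\right) \left(-6\right) - -5 = 1 \left(-6\right) + 5 = -6 + 5 = -1$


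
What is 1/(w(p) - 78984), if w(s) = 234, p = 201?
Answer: -1/78750 ≈ -1.2698e-5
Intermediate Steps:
1/(w(p) - 78984) = 1/(234 - 78984) = 1/(-78750) = -1/78750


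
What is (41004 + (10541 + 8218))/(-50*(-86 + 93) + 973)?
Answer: 59763/623 ≈ 95.928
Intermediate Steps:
(41004 + (10541 + 8218))/(-50*(-86 + 93) + 973) = (41004 + 18759)/(-50*7 + 973) = 59763/(-350 + 973) = 59763/623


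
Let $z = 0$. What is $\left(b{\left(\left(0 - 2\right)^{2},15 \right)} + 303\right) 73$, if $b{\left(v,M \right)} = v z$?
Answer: $22119$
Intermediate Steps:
$b{\left(v,M \right)} = 0$ ($b{\left(v,M \right)} = v 0 = 0$)
$\left(b{\left(\left(0 - 2\right)^{2},15 \right)} + 303\right) 73 = \left(0 + 303\right) 73 = 303 \cdot 73 = 22119$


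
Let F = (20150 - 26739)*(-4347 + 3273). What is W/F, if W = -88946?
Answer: -4043/321663 ≈ -0.012569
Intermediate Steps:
F = 7076586 (F = -6589*(-1074) = 7076586)
W/F = -88946/7076586 = -88946*1/7076586 = -4043/321663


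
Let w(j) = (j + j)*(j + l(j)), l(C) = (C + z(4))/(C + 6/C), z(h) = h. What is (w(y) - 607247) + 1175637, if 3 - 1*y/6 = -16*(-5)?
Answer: 35374429066/35575 ≈ 9.9436e+5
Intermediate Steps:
l(C) = (4 + C)/(C + 6/C) (l(C) = (C + 4)/(C + 6/C) = (4 + C)/(C + 6/C))
y = -462 (y = 18 - (-96)*(-5) = 18 - 6*80 = 18 - 480 = -462)
w(j) = 2*j*(j + j*(4 + j)/(6 + j²)) (w(j) = (j + j)*(j + j*(4 + j)/(6 + j²)) = (2*j)*(j + j*(4 + j)/(6 + j²)) = 2*j*(j + j*(4 + j)/(6 + j²)))
(w(y) - 607247) + 1175637 = (2*(-462)²*(10 - 462 + (-462)²)/(6 + (-462)²) - 607247) + 1175637 = (2*213444*(10 - 462 + 213444)/(6 + 213444) - 607247) + 1175637 = (2*213444*212992/213450 - 607247) + 1175637 = (2*213444*(1/213450)*212992 - 607247) + 1175637 = (15153954816/35575 - 607247) + 1175637 = -6448857209/35575 + 1175637 = 35374429066/35575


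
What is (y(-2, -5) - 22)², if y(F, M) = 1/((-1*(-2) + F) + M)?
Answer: 12321/25 ≈ 492.84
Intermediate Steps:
y(F, M) = 1/(2 + F + M) (y(F, M) = 1/((2 + F) + M) = 1/(2 + F + M))
(y(-2, -5) - 22)² = (1/(2 - 2 - 5) - 22)² = (1/(-5) - 22)² = (-⅕ - 22)² = (-111/5)² = 12321/25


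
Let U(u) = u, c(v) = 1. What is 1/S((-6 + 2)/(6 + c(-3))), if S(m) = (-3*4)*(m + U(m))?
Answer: 7/96 ≈ 0.072917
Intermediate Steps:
S(m) = -24*m (S(m) = (-3*4)*(m + m) = -24*m)
1/S((-6 + 2)/(6 + c(-3))) = 1/(-24*(-6 + 2)/(6 + 1)) = 1/(-(-96)/7) = 1/(-24*(-4/7)) = 1/(96/7) = 7/96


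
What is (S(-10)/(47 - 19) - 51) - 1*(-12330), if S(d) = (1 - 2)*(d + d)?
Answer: 85958/7 ≈ 12280.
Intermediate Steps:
S(d) = -2*d
(S(-10)/(47 - 19) - 51) - 1*(-12330) = ((-2*(-10))/(47 - 19) - 51) - 1*(-12330) = (20/28 - 51) + 12330 = ((1/28)*20 - 51) + 12330 = (5/7 - 51) + 12330 = -352/7 + 12330 = 85958/7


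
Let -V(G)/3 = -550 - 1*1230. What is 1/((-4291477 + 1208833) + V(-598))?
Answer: -1/3077304 ≈ -3.2496e-7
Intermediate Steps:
V(G) = 5340 (V(G) = -3*(-550 - 1*1230) = -3*(-550 - 1230) = -3*(-1780) = 5340)
1/((-4291477 + 1208833) + V(-598)) = 1/((-4291477 + 1208833) + 5340) = 1/(-3082644 + 5340) = 1/(-3077304) = -1/3077304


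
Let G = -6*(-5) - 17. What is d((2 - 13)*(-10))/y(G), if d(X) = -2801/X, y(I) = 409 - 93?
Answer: -2801/34760 ≈ -0.080581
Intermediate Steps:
G = 13 (G = 30 - 17 = 13)
y(I) = 316
d((2 - 13)*(-10))/y(G) = -2801*(-1/(10*(2 - 13)))/316 = -2801/((-11*(-10)))*(1/316) = -2801/110*(1/316) = -2801*1/110*(1/316) = -2801/110*1/316 = -2801/34760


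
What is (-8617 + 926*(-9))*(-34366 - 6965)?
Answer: 700601781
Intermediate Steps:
(-8617 + 926*(-9))*(-34366 - 6965) = (-8617 - 8334)*(-41331) = -16951*(-41331) = 700601781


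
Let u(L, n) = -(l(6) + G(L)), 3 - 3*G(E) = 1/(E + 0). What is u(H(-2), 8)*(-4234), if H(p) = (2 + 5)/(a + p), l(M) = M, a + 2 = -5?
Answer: 220168/7 ≈ 31453.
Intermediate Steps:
a = -7 (a = -2 - 5 = -7)
G(E) = 1 - 1/(3*E) (G(E) = 1 - 1/(3*(E + 0)) = 1 - 1/(3*E))
H(p) = 7/(-7 + p) (H(p) = (2 + 5)/(-7 + p) = 7/(-7 + p))
u(L, n) = -6 - (-1/3 + L)/L (u(L, n) = -(6 + (-1/3 + L)/L) = -6 - (-1/3 + L)/L)
u(H(-2), 8)*(-4234) = (-7 + 1/(3*((7/(-7 - 2)))))*(-4234) = (-7 + 1/(3*((7/(-9)))))*(-4234) = (-7 + 1/(3*((7*(-1/9)))))*(-4234) = (-7 + 1/(3*(-7/9)))*(-4234) = (-7 + (1/3)*(-9/7))*(-4234) = (-7 - 3/7)*(-4234) = -52/7*(-4234) = 220168/7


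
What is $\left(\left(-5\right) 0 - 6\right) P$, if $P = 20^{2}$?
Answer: $-2400$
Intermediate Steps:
$P = 400$
$\left(\left(-5\right) 0 - 6\right) P = \left(\left(-5\right) 0 - 6\right) 400 = \left(0 - 6\right) 400 = \left(-6\right) 400 = -2400$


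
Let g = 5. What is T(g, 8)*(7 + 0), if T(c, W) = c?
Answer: 35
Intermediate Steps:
T(g, 8)*(7 + 0) = 5*(7 + 0) = 5*7 = 35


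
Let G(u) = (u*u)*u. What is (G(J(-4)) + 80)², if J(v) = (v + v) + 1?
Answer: 69169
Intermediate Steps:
J(v) = 1 + 2*v (J(v) = 2*v + 1 = 1 + 2*v)
G(u) = u³ (G(u) = u²*u = u³)
(G(J(-4)) + 80)² = ((1 + 2*(-4))³ + 80)² = ((1 - 8)³ + 80)² = ((-7)³ + 80)² = (-343 + 80)² = (-263)² = 69169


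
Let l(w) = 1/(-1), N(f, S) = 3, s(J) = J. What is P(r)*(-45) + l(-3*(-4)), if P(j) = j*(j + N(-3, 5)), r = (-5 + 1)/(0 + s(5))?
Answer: 391/5 ≈ 78.200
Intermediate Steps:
r = -⅘ (r = (-5 + 1)/(0 + 5) = -4/5 = -4*⅕ = -⅘ ≈ -0.80000)
l(w) = -1
P(j) = j*(3 + j) (P(j) = j*(j + 3) = j*(3 + j))
P(r)*(-45) + l(-3*(-4)) = -4*(3 - ⅘)/5*(-45) - 1 = -⅘*11/5*(-45) - 1 = -44/25*(-45) - 1 = 396/5 - 1 = 391/5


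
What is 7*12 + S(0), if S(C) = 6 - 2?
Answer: 88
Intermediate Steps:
S(C) = 4
7*12 + S(0) = 7*12 + 4 = 84 + 4 = 88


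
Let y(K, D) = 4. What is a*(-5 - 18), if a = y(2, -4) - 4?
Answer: 0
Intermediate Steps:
a = 0 (a = 4 - 4 = 0)
a*(-5 - 18) = 0*(-5 - 18) = 0*(-23) = 0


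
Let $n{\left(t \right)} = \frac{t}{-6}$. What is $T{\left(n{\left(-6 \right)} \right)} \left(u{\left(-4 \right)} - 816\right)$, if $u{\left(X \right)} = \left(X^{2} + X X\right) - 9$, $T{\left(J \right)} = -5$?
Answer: $3965$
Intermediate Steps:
$n{\left(t \right)} = - \frac{t}{6}$ ($n{\left(t \right)} = t \left(- \frac{1}{6}\right) = - \frac{t}{6}$)
$u{\left(X \right)} = -9 + 2 X^{2}$ ($u{\left(X \right)} = \left(X^{2} + X^{2}\right) - 9 = 2 X^{2} - 9 = -9 + 2 X^{2}$)
$T{\left(n{\left(-6 \right)} \right)} \left(u{\left(-4 \right)} - 816\right) = - 5 \left(\left(-9 + 2 \left(-4\right)^{2}\right) - 816\right) = - 5 \left(\left(-9 + 2 \cdot 16\right) - 816\right) = - 5 \left(\left(-9 + 32\right) - 816\right) = - 5 \left(23 - 816\right) = \left(-5\right) \left(-793\right) = 3965$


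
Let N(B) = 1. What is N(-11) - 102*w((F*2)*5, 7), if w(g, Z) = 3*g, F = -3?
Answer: 9181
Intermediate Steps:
N(-11) - 102*w((F*2)*5, 7) = 1 - 306*-3*2*5 = 1 - 306*(-6*5) = 1 - 306*(-30) = 1 - 102*(-90) = 1 + 9180 = 9181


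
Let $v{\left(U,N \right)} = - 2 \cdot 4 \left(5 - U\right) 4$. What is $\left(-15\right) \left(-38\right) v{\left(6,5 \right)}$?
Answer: $18240$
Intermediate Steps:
$v{\left(U,N \right)} = -160 + 32 U$ ($v{\left(U,N \right)} = - 2 \left(20 - 4 U\right) 4 = - 2 \left(80 - 16 U\right) = -160 + 32 U$)
$\left(-15\right) \left(-38\right) v{\left(6,5 \right)} = \left(-15\right) \left(-38\right) \left(-160 + 32 \cdot 6\right) = 570 \left(-160 + 192\right) = 570 \cdot 32 = 18240$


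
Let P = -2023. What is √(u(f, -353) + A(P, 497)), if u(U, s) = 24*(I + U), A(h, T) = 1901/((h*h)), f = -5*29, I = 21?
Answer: I*√12179364403/2023 ≈ 54.553*I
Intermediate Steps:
f = -145
A(h, T) = 1901/h² (A(h, T) = 1901/(h²) = 1901/h²)
u(U, s) = 504 + 24*U (u(U, s) = 24*(21 + U) = 504 + 24*U)
√(u(f, -353) + A(P, 497)) = √((504 + 24*(-145)) + 1901/(-2023)²) = √((504 - 3480) + 1901*(1/4092529)) = √(-2976 + 1901/4092529) = √(-12179364403/4092529) = I*√12179364403/2023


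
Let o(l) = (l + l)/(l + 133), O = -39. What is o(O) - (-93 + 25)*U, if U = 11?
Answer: 35117/47 ≈ 747.17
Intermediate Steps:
o(l) = 2*l/(133 + l) (o(l) = (2*l)/(133 + l) = 2*l/(133 + l))
o(O) - (-93 + 25)*U = 2*(-39)/(133 - 39) - (-93 + 25)*11 = 2*(-39)/94 - (-68)*11 = 2*(-39)*(1/94) - 1*(-748) = -39/47 + 748 = 35117/47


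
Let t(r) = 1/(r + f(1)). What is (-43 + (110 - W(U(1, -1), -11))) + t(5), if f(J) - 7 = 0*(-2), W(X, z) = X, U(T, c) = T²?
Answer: 793/12 ≈ 66.083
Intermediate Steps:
f(J) = 7 (f(J) = 7 + 0*(-2) = 7 + 0 = 7)
t(r) = 1/(7 + r) (t(r) = 1/(r + 7) = 1/(7 + r))
(-43 + (110 - W(U(1, -1), -11))) + t(5) = (-43 + (110 - 1*1²)) + 1/(7 + 5) = (-43 + (110 - 1*1)) + 1/12 = (-43 + (110 - 1)) + 1/12 = (-43 + 109) + 1/12 = 66 + 1/12 = 793/12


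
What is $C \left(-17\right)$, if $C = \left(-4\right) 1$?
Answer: $68$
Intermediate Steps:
$C = -4$
$C \left(-17\right) = \left(-4\right) \left(-17\right) = 68$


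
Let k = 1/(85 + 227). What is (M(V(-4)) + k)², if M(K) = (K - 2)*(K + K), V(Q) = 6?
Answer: 224310529/97344 ≈ 2304.3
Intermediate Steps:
M(K) = 2*K*(-2 + K) (M(K) = (-2 + K)*(2*K) = 2*K*(-2 + K))
k = 1/312 ≈ 0.0032051
(M(V(-4)) + k)² = (2*6*(-2 + 6) + 1/312)² = (2*6*4 + 1/312)² = (48 + 1/312)² = (14977/312)² = 224310529/97344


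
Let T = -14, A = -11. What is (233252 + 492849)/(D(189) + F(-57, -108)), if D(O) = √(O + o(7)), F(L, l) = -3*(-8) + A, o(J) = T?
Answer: -9439313/6 + 3630505*√7/6 ≈ 27683.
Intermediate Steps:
o(J) = -14
F(L, l) = 13 (F(L, l) = -3*(-8) - 11 = 24 - 11 = 13)
D(O) = √(-14 + O) (D(O) = √(O - 14) = √(-14 + O))
(233252 + 492849)/(D(189) + F(-57, -108)) = (233252 + 492849)/(√(-14 + 189) + 13) = 726101/(√175 + 13) = 726101/(5*√7 + 13) = 726101/(13 + 5*√7)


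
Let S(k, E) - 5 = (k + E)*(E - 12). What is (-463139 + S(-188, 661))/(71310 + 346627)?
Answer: -156157/417937 ≈ -0.37364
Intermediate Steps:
S(k, E) = 5 + (-12 + E)*(E + k) (S(k, E) = 5 + (k + E)*(E - 12) = 5 + (E + k)*(-12 + E) = 5 + (-12 + E)*(E + k))
(-463139 + S(-188, 661))/(71310 + 346627) = (-463139 + (5 + 661² - 12*661 - 12*(-188) + 661*(-188)))/(71310 + 346627) = (-463139 + (5 + 436921 - 7932 + 2256 - 124268))/417937 = (-463139 + 306982)*(1/417937) = -156157*1/417937 = -156157/417937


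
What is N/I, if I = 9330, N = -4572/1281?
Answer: -254/663985 ≈ -0.00038254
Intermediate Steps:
N = -1524/427 (N = -4572*1/1281 = -1524/427 ≈ -3.5691)
N/I = -1524/427/9330 = -1524/427*1/9330 = -254/663985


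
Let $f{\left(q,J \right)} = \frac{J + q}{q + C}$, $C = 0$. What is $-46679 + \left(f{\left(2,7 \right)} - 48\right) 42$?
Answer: $-48506$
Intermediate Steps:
$f{\left(q,J \right)} = \frac{J + q}{q}$ ($f{\left(q,J \right)} = \frac{J + q}{q + 0} = \frac{J + q}{q}$)
$-46679 + \left(f{\left(2,7 \right)} - 48\right) 42 = -46679 + \left(\frac{7 + 2}{2} - 48\right) 42 = -46679 + \left(\frac{1}{2} \cdot 9 - 48\right) 42 = -46679 + \left(\frac{9}{2} - 48\right) 42 = -46679 - 1827 = -48506$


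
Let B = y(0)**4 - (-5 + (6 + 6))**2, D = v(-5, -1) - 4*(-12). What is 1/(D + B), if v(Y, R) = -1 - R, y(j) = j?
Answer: -1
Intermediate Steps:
D = 48 (D = (-1 - 1*(-1)) - 4*(-12) = (-1 + 1) + 48 = 0 + 48 = 48)
B = -49 (B = 0**4 - (-5 + (6 + 6))**2 = 0 - (-5 + 12)**2 = 0 - 1*7**2 = 0 - 1*49 = 0 - 49 = -49)
1/(D + B) = 1/(48 - 49) = 1/(-1) = -1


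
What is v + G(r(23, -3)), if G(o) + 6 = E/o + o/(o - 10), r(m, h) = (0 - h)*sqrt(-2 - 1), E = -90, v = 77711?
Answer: 2*(116509*sqrt(3) + 388570*I)/(3*sqrt(3) + 10*I) ≈ 77705.0 + 16.911*I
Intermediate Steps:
r(m, h) = -I*h*sqrt(3) (r(m, h) = (-h)*sqrt(-3) = (-h)*(I*sqrt(3)) = -I*h*sqrt(3))
G(o) = -6 - 90/o + o/(-10 + o) (G(o) = -6 + (-90/o + o/(o - 10)) = -6 + (-90/o + o/(-10 + o)) = -6 - 90/o + o/(-10 + o))
v + G(r(23, -3)) = 77711 + 5*(180 - (-1*I*(-3)*sqrt(3))**2 - (-6)*I*(-3)*sqrt(3))/(((-1*I*(-3)*sqrt(3)))*(-10 - 1*I*(-3)*sqrt(3))) = 77711 + 5*(180 - (3*I*sqrt(3))**2 - 18*I*sqrt(3))/(((3*I*sqrt(3)))*(-10 + 3*I*sqrt(3))) = 77711 + 5*(-I*sqrt(3)/9)*(180 - 1*(-27) - 18*I*sqrt(3))/(-10 + 3*I*sqrt(3)) = 77711 + 5*(-I*sqrt(3)/9)*(180 + 27 - 18*I*sqrt(3))/(-10 + 3*I*sqrt(3)) = 77711 + 5*(-I*sqrt(3)/9)*(207 - 18*I*sqrt(3))/(-10 + 3*I*sqrt(3)) = 77711 - 5*I*sqrt(3)*(207 - 18*I*sqrt(3))/(9*(-10 + 3*I*sqrt(3)))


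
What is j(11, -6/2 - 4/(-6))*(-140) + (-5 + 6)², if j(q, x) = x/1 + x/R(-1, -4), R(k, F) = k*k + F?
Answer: 1969/9 ≈ 218.78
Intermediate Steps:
R(k, F) = F + k² (R(k, F) = k² + F = F + k²)
j(q, x) = 2*x/3 (j(q, x) = x/1 + x/(-4 + (-1)²) = x*1 + x/(-4 + 1) = x + x/(-3) = x + x*(-⅓) = x - x/3 = 2*x/3)
j(11, -6/2 - 4/(-6))*(-140) + (-5 + 6)² = (2*(-6/2 - 4/(-6))/3)*(-140) + (-5 + 6)² = (2*(-6*½ - 4*(-⅙))/3)*(-140) + 1² = (2*(-3 + ⅔)/3)*(-140) + 1 = ((⅔)*(-7/3))*(-140) + 1 = -14/9*(-140) + 1 = 1960/9 + 1 = 1969/9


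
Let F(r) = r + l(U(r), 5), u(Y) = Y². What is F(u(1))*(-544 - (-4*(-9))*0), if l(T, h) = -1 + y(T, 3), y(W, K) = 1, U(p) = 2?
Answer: -544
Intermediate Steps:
l(T, h) = 0 (l(T, h) = -1 + 1 = 0)
F(r) = r (F(r) = r + 0 = r)
F(u(1))*(-544 - (-4*(-9))*0) = 1²*(-544 - (-4*(-9))*0) = 1*(-544 - 36*0) = 1*(-544 - 1*0) = 1*(-544 + 0) = 1*(-544) = -544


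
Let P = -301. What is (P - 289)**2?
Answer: 348100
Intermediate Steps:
(P - 289)**2 = (-301 - 289)**2 = (-590)**2 = 348100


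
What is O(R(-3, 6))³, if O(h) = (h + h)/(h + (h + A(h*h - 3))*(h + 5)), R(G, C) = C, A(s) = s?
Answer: 64/3048625 ≈ 2.0993e-5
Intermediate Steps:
O(h) = 2*h/(h + (5 + h)*(-3 + h + h²)) (O(h) = (h + h)/(h + (h + (h*h - 3))*(h + 5)) = (2*h)/(h + (h + (h² - 3))*(5 + h)) = (2*h)/(h + (h + (-3 + h²))*(5 + h)) = (2*h)/(h + (-3 + h + h²)*(5 + h)) = (2*h)/(h + (5 + h)*(-3 + h + h²)) = 2*h/(h + (5 + h)*(-3 + h + h²)))
O(R(-3, 6))³ = (2*6/(-15 + 6³ + 3*6 + 6*6²))³ = (2*6/(-15 + 216 + 18 + 6*36))³ = (2*6/(-15 + 216 + 18 + 216))³ = (2*6/435)³ = (2*6*(1/435))³ = (4/145)³ = 64/3048625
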